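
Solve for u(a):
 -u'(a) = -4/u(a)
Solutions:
 u(a) = -sqrt(C1 + 8*a)
 u(a) = sqrt(C1 + 8*a)


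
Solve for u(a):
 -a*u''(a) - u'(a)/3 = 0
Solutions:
 u(a) = C1 + C2*a^(2/3)


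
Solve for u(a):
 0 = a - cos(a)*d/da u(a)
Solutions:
 u(a) = C1 + Integral(a/cos(a), a)


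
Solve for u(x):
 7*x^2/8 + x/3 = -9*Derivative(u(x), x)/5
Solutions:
 u(x) = C1 - 35*x^3/216 - 5*x^2/54


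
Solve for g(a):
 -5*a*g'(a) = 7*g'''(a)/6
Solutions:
 g(a) = C1 + Integral(C2*airyai(-30^(1/3)*7^(2/3)*a/7) + C3*airybi(-30^(1/3)*7^(2/3)*a/7), a)


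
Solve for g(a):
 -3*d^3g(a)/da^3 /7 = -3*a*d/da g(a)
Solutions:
 g(a) = C1 + Integral(C2*airyai(7^(1/3)*a) + C3*airybi(7^(1/3)*a), a)


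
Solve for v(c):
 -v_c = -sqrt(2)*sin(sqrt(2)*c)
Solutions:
 v(c) = C1 - cos(sqrt(2)*c)


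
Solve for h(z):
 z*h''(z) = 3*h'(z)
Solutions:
 h(z) = C1 + C2*z^4


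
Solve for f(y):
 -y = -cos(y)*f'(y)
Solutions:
 f(y) = C1 + Integral(y/cos(y), y)


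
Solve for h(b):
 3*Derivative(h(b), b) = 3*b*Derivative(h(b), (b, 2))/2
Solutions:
 h(b) = C1 + C2*b^3


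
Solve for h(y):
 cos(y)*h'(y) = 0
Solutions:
 h(y) = C1


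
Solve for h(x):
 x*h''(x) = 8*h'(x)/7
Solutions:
 h(x) = C1 + C2*x^(15/7)


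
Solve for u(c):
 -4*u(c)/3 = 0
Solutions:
 u(c) = 0


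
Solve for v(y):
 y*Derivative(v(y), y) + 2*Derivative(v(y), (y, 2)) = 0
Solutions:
 v(y) = C1 + C2*erf(y/2)


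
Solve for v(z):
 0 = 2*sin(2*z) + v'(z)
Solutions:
 v(z) = C1 + cos(2*z)


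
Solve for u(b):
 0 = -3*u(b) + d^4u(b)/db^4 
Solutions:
 u(b) = C1*exp(-3^(1/4)*b) + C2*exp(3^(1/4)*b) + C3*sin(3^(1/4)*b) + C4*cos(3^(1/4)*b)


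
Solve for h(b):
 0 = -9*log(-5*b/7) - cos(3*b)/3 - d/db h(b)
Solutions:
 h(b) = C1 - 9*b*log(-b) - 9*b*log(5) + 9*b + 9*b*log(7) - sin(3*b)/9


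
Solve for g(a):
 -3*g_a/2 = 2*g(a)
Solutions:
 g(a) = C1*exp(-4*a/3)


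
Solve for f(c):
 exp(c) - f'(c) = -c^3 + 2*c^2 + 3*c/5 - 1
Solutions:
 f(c) = C1 + c^4/4 - 2*c^3/3 - 3*c^2/10 + c + exp(c)


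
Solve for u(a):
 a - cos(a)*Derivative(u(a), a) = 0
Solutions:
 u(a) = C1 + Integral(a/cos(a), a)


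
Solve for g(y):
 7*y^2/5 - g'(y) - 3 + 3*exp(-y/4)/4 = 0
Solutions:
 g(y) = C1 + 7*y^3/15 - 3*y - 3*exp(-y/4)


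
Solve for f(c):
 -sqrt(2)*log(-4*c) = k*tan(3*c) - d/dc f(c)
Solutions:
 f(c) = C1 + sqrt(2)*c*(log(-c) - 1) + 2*sqrt(2)*c*log(2) - k*log(cos(3*c))/3


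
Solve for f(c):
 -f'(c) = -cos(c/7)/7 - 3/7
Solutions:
 f(c) = C1 + 3*c/7 + sin(c/7)


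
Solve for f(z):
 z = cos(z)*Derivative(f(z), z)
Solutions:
 f(z) = C1 + Integral(z/cos(z), z)


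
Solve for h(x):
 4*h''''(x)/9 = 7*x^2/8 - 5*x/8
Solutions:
 h(x) = C1 + C2*x + C3*x^2 + C4*x^3 + 7*x^6/1280 - 3*x^5/256


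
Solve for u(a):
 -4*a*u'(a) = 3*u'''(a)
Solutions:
 u(a) = C1 + Integral(C2*airyai(-6^(2/3)*a/3) + C3*airybi(-6^(2/3)*a/3), a)


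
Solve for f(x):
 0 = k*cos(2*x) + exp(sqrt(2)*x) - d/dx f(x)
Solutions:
 f(x) = C1 + k*sin(2*x)/2 + sqrt(2)*exp(sqrt(2)*x)/2


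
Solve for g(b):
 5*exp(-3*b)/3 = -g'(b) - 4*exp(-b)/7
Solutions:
 g(b) = C1 + 4*exp(-b)/7 + 5*exp(-3*b)/9


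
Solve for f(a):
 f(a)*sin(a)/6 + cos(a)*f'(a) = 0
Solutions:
 f(a) = C1*cos(a)^(1/6)


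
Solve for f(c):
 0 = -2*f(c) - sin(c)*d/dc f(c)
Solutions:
 f(c) = C1*(cos(c) + 1)/(cos(c) - 1)


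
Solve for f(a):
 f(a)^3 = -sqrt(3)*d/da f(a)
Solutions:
 f(a) = -sqrt(6)*sqrt(-1/(C1 - sqrt(3)*a))/2
 f(a) = sqrt(6)*sqrt(-1/(C1 - sqrt(3)*a))/2


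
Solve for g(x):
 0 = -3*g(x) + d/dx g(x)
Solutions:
 g(x) = C1*exp(3*x)


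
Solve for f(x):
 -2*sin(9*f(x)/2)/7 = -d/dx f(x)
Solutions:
 -2*x/7 + log(cos(9*f(x)/2) - 1)/9 - log(cos(9*f(x)/2) + 1)/9 = C1


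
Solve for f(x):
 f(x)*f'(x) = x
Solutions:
 f(x) = -sqrt(C1 + x^2)
 f(x) = sqrt(C1 + x^2)


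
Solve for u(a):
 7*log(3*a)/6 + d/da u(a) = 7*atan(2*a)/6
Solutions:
 u(a) = C1 - 7*a*log(a)/6 + 7*a*atan(2*a)/6 - 7*a*log(3)/6 + 7*a/6 - 7*log(4*a^2 + 1)/24


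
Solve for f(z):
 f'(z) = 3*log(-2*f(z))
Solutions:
 -Integral(1/(log(-_y) + log(2)), (_y, f(z)))/3 = C1 - z


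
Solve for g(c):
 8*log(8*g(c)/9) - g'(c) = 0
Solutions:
 -Integral(1/(log(_y) - 2*log(3) + 3*log(2)), (_y, g(c)))/8 = C1 - c


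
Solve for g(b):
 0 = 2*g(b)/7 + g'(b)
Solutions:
 g(b) = C1*exp(-2*b/7)


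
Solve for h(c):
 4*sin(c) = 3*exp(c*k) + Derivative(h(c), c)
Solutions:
 h(c) = C1 - 4*cos(c) - 3*exp(c*k)/k


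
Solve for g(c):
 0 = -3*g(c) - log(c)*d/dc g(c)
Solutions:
 g(c) = C1*exp(-3*li(c))


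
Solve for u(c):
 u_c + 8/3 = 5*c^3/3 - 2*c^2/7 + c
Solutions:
 u(c) = C1 + 5*c^4/12 - 2*c^3/21 + c^2/2 - 8*c/3


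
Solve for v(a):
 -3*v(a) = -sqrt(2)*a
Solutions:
 v(a) = sqrt(2)*a/3


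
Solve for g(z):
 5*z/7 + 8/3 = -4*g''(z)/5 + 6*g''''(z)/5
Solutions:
 g(z) = C1 + C2*z + C3*exp(-sqrt(6)*z/3) + C4*exp(sqrt(6)*z/3) - 25*z^3/168 - 5*z^2/3


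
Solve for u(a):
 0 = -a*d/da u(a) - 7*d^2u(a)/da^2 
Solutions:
 u(a) = C1 + C2*erf(sqrt(14)*a/14)


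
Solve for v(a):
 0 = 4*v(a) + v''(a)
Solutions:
 v(a) = C1*sin(2*a) + C2*cos(2*a)


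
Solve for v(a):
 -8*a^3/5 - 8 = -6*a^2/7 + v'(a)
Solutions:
 v(a) = C1 - 2*a^4/5 + 2*a^3/7 - 8*a


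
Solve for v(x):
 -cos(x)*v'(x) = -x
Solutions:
 v(x) = C1 + Integral(x/cos(x), x)


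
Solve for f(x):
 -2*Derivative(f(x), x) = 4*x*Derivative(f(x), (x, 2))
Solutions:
 f(x) = C1 + C2*sqrt(x)


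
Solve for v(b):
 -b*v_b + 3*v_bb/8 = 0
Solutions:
 v(b) = C1 + C2*erfi(2*sqrt(3)*b/3)


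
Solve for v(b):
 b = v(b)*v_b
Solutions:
 v(b) = -sqrt(C1 + b^2)
 v(b) = sqrt(C1 + b^2)


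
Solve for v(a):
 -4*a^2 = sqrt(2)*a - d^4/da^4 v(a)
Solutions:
 v(a) = C1 + C2*a + C3*a^2 + C4*a^3 + a^6/90 + sqrt(2)*a^5/120


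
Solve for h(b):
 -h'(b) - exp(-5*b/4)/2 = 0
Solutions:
 h(b) = C1 + 2*exp(-5*b/4)/5


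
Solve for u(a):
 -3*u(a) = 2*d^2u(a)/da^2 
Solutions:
 u(a) = C1*sin(sqrt(6)*a/2) + C2*cos(sqrt(6)*a/2)


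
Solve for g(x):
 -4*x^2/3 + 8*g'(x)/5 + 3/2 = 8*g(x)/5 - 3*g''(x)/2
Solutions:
 g(x) = C1*exp(4*x*(-2 + sqrt(19))/15) + C2*exp(-4*x*(2 + sqrt(19))/15) - 5*x^2/6 - 5*x/3 - 55/24


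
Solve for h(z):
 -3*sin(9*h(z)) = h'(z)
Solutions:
 h(z) = -acos((-C1 - exp(54*z))/(C1 - exp(54*z)))/9 + 2*pi/9
 h(z) = acos((-C1 - exp(54*z))/(C1 - exp(54*z)))/9


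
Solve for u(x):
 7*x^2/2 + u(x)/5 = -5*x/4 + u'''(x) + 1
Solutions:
 u(x) = C3*exp(5^(2/3)*x/5) - 35*x^2/2 - 25*x/4 + (C1*sin(sqrt(3)*5^(2/3)*x/10) + C2*cos(sqrt(3)*5^(2/3)*x/10))*exp(-5^(2/3)*x/10) + 5


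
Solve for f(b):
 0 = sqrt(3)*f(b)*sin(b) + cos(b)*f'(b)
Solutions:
 f(b) = C1*cos(b)^(sqrt(3))


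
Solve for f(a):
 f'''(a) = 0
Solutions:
 f(a) = C1 + C2*a + C3*a^2


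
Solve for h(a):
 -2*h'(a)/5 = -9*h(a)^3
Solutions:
 h(a) = -sqrt(-1/(C1 + 45*a))
 h(a) = sqrt(-1/(C1 + 45*a))


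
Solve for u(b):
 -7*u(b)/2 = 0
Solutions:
 u(b) = 0


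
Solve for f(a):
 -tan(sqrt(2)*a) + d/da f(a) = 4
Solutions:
 f(a) = C1 + 4*a - sqrt(2)*log(cos(sqrt(2)*a))/2


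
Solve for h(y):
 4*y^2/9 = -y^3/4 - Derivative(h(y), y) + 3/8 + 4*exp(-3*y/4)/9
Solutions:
 h(y) = C1 - y^4/16 - 4*y^3/27 + 3*y/8 - 16*exp(-3*y/4)/27


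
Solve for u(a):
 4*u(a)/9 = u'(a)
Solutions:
 u(a) = C1*exp(4*a/9)


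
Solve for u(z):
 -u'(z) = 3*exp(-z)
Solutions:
 u(z) = C1 + 3*exp(-z)


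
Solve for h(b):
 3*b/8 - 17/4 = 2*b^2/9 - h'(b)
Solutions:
 h(b) = C1 + 2*b^3/27 - 3*b^2/16 + 17*b/4


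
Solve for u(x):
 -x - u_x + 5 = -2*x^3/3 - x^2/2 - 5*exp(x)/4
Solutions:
 u(x) = C1 + x^4/6 + x^3/6 - x^2/2 + 5*x + 5*exp(x)/4


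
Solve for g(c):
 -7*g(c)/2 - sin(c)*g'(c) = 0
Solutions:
 g(c) = C1*(cos(c) + 1)^(7/4)/(cos(c) - 1)^(7/4)


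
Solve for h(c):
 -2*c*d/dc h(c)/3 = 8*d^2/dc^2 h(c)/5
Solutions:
 h(c) = C1 + C2*erf(sqrt(30)*c/12)


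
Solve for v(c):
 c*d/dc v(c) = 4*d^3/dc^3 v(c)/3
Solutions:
 v(c) = C1 + Integral(C2*airyai(6^(1/3)*c/2) + C3*airybi(6^(1/3)*c/2), c)


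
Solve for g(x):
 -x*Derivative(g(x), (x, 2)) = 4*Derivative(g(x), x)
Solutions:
 g(x) = C1 + C2/x^3


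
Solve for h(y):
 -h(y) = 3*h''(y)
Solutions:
 h(y) = C1*sin(sqrt(3)*y/3) + C2*cos(sqrt(3)*y/3)


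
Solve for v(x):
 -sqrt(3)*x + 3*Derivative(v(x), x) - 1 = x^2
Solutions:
 v(x) = C1 + x^3/9 + sqrt(3)*x^2/6 + x/3


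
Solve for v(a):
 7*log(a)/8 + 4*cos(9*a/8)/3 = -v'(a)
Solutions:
 v(a) = C1 - 7*a*log(a)/8 + 7*a/8 - 32*sin(9*a/8)/27


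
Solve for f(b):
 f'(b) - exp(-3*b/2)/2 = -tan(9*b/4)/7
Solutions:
 f(b) = C1 - 2*log(tan(9*b/4)^2 + 1)/63 - exp(-3*b/2)/3


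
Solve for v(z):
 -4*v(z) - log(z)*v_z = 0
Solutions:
 v(z) = C1*exp(-4*li(z))


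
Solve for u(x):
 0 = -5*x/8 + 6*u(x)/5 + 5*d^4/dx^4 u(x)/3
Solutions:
 u(x) = 25*x/48 + (C1*sin(sqrt(15)*2^(3/4)*x/10) + C2*cos(sqrt(15)*2^(3/4)*x/10))*exp(-sqrt(15)*2^(3/4)*x/10) + (C3*sin(sqrt(15)*2^(3/4)*x/10) + C4*cos(sqrt(15)*2^(3/4)*x/10))*exp(sqrt(15)*2^(3/4)*x/10)


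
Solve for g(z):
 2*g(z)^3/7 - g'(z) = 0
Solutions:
 g(z) = -sqrt(14)*sqrt(-1/(C1 + 2*z))/2
 g(z) = sqrt(14)*sqrt(-1/(C1 + 2*z))/2


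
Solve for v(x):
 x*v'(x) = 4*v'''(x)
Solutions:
 v(x) = C1 + Integral(C2*airyai(2^(1/3)*x/2) + C3*airybi(2^(1/3)*x/2), x)


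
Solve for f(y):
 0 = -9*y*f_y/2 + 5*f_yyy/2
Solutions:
 f(y) = C1 + Integral(C2*airyai(15^(2/3)*y/5) + C3*airybi(15^(2/3)*y/5), y)


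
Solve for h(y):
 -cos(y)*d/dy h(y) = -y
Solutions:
 h(y) = C1 + Integral(y/cos(y), y)


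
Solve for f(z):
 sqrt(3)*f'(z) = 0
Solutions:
 f(z) = C1


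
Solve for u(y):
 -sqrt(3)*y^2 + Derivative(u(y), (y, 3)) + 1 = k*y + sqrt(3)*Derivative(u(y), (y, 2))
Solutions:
 u(y) = C1 + C2*y + C3*exp(sqrt(3)*y) - y^4/12 - sqrt(3)*y^3*(k + 2)/18 + y^2*(-k - 2 + sqrt(3))/6


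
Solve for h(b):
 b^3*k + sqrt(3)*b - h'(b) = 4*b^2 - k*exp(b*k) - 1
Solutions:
 h(b) = C1 + b^4*k/4 - 4*b^3/3 + sqrt(3)*b^2/2 + b + exp(b*k)


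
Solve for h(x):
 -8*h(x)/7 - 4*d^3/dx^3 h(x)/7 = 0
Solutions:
 h(x) = C3*exp(-2^(1/3)*x) + (C1*sin(2^(1/3)*sqrt(3)*x/2) + C2*cos(2^(1/3)*sqrt(3)*x/2))*exp(2^(1/3)*x/2)


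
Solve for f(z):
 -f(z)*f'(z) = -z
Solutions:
 f(z) = -sqrt(C1 + z^2)
 f(z) = sqrt(C1 + z^2)


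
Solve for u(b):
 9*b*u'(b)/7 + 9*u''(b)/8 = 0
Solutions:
 u(b) = C1 + C2*erf(2*sqrt(7)*b/7)


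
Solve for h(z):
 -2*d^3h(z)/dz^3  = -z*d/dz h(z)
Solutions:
 h(z) = C1 + Integral(C2*airyai(2^(2/3)*z/2) + C3*airybi(2^(2/3)*z/2), z)


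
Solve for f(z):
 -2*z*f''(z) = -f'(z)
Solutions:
 f(z) = C1 + C2*z^(3/2)


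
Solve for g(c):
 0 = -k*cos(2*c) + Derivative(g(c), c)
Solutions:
 g(c) = C1 + k*sin(2*c)/2


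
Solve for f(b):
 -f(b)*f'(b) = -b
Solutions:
 f(b) = -sqrt(C1 + b^2)
 f(b) = sqrt(C1 + b^2)


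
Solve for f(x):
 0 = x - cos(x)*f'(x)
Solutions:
 f(x) = C1 + Integral(x/cos(x), x)


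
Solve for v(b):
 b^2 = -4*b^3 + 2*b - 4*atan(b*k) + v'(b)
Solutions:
 v(b) = C1 + b^4 + b^3/3 - b^2 + 4*Piecewise((b*atan(b*k) - log(b^2*k^2 + 1)/(2*k), Ne(k, 0)), (0, True))


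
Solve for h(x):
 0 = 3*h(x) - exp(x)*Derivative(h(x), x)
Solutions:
 h(x) = C1*exp(-3*exp(-x))


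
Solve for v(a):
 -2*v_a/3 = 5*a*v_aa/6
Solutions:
 v(a) = C1 + C2*a^(1/5)


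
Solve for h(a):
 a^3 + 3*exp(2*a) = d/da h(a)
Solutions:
 h(a) = C1 + a^4/4 + 3*exp(2*a)/2


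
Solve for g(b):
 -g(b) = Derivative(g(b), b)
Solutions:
 g(b) = C1*exp(-b)


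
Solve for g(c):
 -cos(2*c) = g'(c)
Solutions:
 g(c) = C1 - sin(2*c)/2


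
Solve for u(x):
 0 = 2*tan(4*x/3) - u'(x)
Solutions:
 u(x) = C1 - 3*log(cos(4*x/3))/2


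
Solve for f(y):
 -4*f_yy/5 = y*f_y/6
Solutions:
 f(y) = C1 + C2*erf(sqrt(15)*y/12)


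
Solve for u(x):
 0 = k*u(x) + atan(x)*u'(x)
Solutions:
 u(x) = C1*exp(-k*Integral(1/atan(x), x))


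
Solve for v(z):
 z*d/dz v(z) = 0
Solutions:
 v(z) = C1


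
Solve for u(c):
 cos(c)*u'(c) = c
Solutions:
 u(c) = C1 + Integral(c/cos(c), c)


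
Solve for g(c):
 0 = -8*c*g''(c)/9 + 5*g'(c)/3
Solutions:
 g(c) = C1 + C2*c^(23/8)


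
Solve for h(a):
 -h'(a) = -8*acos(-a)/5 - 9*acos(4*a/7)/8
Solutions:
 h(a) = C1 + 8*a*acos(-a)/5 + 9*a*acos(4*a/7)/8 + 8*sqrt(1 - a^2)/5 - 9*sqrt(49 - 16*a^2)/32


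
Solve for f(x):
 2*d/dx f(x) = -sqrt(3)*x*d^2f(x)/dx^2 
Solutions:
 f(x) = C1 + C2*x^(1 - 2*sqrt(3)/3)


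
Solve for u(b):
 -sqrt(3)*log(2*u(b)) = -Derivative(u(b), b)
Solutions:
 -sqrt(3)*Integral(1/(log(_y) + log(2)), (_y, u(b)))/3 = C1 - b


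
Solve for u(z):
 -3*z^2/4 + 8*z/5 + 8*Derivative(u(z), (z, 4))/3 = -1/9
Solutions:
 u(z) = C1 + C2*z + C3*z^2 + C4*z^3 + z^6/1280 - z^5/200 - z^4/576


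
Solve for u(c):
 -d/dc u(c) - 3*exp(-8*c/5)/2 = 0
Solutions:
 u(c) = C1 + 15*exp(-8*c/5)/16


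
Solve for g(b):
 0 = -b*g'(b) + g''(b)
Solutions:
 g(b) = C1 + C2*erfi(sqrt(2)*b/2)


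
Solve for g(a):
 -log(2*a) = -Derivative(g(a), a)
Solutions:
 g(a) = C1 + a*log(a) - a + a*log(2)


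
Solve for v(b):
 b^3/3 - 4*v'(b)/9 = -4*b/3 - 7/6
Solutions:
 v(b) = C1 + 3*b^4/16 + 3*b^2/2 + 21*b/8


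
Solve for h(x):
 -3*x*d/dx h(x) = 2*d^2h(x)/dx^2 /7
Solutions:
 h(x) = C1 + C2*erf(sqrt(21)*x/2)


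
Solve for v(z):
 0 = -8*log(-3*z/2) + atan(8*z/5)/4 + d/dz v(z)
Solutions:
 v(z) = C1 + 8*z*log(-z) - z*atan(8*z/5)/4 - 8*z - 8*z*log(2) + 8*z*log(3) + 5*log(64*z^2 + 25)/64


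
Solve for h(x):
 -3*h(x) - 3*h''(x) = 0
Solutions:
 h(x) = C1*sin(x) + C2*cos(x)


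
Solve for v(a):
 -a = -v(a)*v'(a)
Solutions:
 v(a) = -sqrt(C1 + a^2)
 v(a) = sqrt(C1 + a^2)


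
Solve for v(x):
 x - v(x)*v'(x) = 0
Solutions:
 v(x) = -sqrt(C1 + x^2)
 v(x) = sqrt(C1 + x^2)


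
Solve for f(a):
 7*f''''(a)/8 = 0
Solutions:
 f(a) = C1 + C2*a + C3*a^2 + C4*a^3


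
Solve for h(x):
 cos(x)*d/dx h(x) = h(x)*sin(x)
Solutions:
 h(x) = C1/cos(x)


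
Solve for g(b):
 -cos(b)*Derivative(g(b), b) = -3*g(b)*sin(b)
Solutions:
 g(b) = C1/cos(b)^3


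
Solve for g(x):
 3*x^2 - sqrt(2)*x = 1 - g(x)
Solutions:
 g(x) = -3*x^2 + sqrt(2)*x + 1


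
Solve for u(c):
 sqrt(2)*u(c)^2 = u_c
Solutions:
 u(c) = -1/(C1 + sqrt(2)*c)


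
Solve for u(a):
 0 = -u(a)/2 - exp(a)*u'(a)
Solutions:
 u(a) = C1*exp(exp(-a)/2)


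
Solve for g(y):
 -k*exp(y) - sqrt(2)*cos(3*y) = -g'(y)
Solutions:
 g(y) = C1 + k*exp(y) + sqrt(2)*sin(3*y)/3


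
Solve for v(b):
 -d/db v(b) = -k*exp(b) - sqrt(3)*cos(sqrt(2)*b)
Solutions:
 v(b) = C1 + k*exp(b) + sqrt(6)*sin(sqrt(2)*b)/2


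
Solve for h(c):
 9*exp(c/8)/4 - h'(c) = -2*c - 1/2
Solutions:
 h(c) = C1 + c^2 + c/2 + 18*exp(c/8)


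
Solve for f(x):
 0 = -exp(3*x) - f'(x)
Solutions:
 f(x) = C1 - exp(3*x)/3


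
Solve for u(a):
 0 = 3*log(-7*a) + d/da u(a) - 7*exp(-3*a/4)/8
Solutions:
 u(a) = C1 - 3*a*log(-a) + 3*a*(1 - log(7)) - 7*exp(-3*a/4)/6


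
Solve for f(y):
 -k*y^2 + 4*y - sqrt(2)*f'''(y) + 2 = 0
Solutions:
 f(y) = C1 + C2*y + C3*y^2 - sqrt(2)*k*y^5/120 + sqrt(2)*y^4/12 + sqrt(2)*y^3/6


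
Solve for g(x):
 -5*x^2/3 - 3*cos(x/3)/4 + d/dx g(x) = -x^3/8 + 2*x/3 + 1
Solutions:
 g(x) = C1 - x^4/32 + 5*x^3/9 + x^2/3 + x + 9*sin(x/3)/4


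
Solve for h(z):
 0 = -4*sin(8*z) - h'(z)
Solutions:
 h(z) = C1 + cos(8*z)/2


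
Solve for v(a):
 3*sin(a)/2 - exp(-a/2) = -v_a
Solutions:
 v(a) = C1 + 3*cos(a)/2 - 2*exp(-a/2)


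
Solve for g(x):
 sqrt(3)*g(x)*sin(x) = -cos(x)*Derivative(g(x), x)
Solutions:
 g(x) = C1*cos(x)^(sqrt(3))


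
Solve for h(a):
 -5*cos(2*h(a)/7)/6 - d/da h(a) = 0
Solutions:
 5*a/6 - 7*log(sin(2*h(a)/7) - 1)/4 + 7*log(sin(2*h(a)/7) + 1)/4 = C1


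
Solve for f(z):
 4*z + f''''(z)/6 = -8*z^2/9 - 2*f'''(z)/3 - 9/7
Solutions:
 f(z) = C1 + C2*z + C3*z^2 + C4*exp(-4*z) - z^5/45 - 2*z^4/9 - 25*z^3/252


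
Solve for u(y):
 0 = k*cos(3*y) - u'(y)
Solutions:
 u(y) = C1 + k*sin(3*y)/3


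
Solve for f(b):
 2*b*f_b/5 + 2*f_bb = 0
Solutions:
 f(b) = C1 + C2*erf(sqrt(10)*b/10)


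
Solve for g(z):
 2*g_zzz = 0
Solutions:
 g(z) = C1 + C2*z + C3*z^2


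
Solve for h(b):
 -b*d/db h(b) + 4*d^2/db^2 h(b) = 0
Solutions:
 h(b) = C1 + C2*erfi(sqrt(2)*b/4)


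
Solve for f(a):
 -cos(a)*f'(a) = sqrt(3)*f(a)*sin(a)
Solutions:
 f(a) = C1*cos(a)^(sqrt(3))


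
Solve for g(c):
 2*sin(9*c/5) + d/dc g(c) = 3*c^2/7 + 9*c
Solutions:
 g(c) = C1 + c^3/7 + 9*c^2/2 + 10*cos(9*c/5)/9


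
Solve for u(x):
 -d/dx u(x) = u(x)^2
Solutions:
 u(x) = 1/(C1 + x)


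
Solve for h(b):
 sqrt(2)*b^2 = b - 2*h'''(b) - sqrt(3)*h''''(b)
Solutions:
 h(b) = C1 + C2*b + C3*b^2 + C4*exp(-2*sqrt(3)*b/3) - sqrt(2)*b^5/120 + b^4*(1 + sqrt(6))/48 + b^3*(-3*sqrt(2) - sqrt(3))/24


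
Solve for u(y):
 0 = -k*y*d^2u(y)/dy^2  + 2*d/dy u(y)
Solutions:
 u(y) = C1 + y^(((re(k) + 2)*re(k) + im(k)^2)/(re(k)^2 + im(k)^2))*(C2*sin(2*log(y)*Abs(im(k))/(re(k)^2 + im(k)^2)) + C3*cos(2*log(y)*im(k)/(re(k)^2 + im(k)^2)))


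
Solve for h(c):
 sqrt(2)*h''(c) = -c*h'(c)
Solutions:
 h(c) = C1 + C2*erf(2^(1/4)*c/2)


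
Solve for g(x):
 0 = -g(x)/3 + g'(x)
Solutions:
 g(x) = C1*exp(x/3)


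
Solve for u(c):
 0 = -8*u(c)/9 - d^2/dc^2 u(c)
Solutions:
 u(c) = C1*sin(2*sqrt(2)*c/3) + C2*cos(2*sqrt(2)*c/3)


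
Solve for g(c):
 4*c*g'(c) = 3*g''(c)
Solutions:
 g(c) = C1 + C2*erfi(sqrt(6)*c/3)


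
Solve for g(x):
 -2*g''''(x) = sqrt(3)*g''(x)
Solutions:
 g(x) = C1 + C2*x + C3*sin(sqrt(2)*3^(1/4)*x/2) + C4*cos(sqrt(2)*3^(1/4)*x/2)


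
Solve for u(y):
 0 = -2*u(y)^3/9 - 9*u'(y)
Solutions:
 u(y) = -9*sqrt(2)*sqrt(-1/(C1 - 2*y))/2
 u(y) = 9*sqrt(2)*sqrt(-1/(C1 - 2*y))/2


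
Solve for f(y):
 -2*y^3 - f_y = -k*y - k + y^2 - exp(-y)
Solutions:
 f(y) = C1 + k*y^2/2 + k*y - y^4/2 - y^3/3 - exp(-y)


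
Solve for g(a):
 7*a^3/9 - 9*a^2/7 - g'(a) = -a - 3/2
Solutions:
 g(a) = C1 + 7*a^4/36 - 3*a^3/7 + a^2/2 + 3*a/2


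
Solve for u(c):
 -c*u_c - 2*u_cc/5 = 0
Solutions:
 u(c) = C1 + C2*erf(sqrt(5)*c/2)


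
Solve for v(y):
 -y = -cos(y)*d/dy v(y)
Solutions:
 v(y) = C1 + Integral(y/cos(y), y)


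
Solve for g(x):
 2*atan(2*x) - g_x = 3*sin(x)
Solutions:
 g(x) = C1 + 2*x*atan(2*x) - log(4*x^2 + 1)/2 + 3*cos(x)


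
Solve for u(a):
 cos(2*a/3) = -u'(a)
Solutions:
 u(a) = C1 - 3*sin(2*a/3)/2


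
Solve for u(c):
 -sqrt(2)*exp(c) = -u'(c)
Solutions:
 u(c) = C1 + sqrt(2)*exp(c)


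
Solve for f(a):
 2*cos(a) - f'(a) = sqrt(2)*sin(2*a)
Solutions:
 f(a) = C1 + 2*sin(a) + sqrt(2)*cos(2*a)/2


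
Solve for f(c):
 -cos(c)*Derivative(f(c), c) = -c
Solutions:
 f(c) = C1 + Integral(c/cos(c), c)


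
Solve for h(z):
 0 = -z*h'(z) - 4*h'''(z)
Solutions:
 h(z) = C1 + Integral(C2*airyai(-2^(1/3)*z/2) + C3*airybi(-2^(1/3)*z/2), z)


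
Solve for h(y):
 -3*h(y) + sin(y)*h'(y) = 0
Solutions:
 h(y) = C1*(cos(y) - 1)^(3/2)/(cos(y) + 1)^(3/2)


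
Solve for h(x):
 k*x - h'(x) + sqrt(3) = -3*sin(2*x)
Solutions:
 h(x) = C1 + k*x^2/2 + sqrt(3)*x - 3*cos(2*x)/2


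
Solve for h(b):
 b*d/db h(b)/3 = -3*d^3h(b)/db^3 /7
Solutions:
 h(b) = C1 + Integral(C2*airyai(-21^(1/3)*b/3) + C3*airybi(-21^(1/3)*b/3), b)


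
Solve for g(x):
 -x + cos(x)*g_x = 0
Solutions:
 g(x) = C1 + Integral(x/cos(x), x)


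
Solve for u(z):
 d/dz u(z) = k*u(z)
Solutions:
 u(z) = C1*exp(k*z)


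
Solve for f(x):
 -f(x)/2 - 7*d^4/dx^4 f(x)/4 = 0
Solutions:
 f(x) = (C1*sin(14^(3/4)*x/14) + C2*cos(14^(3/4)*x/14))*exp(-14^(3/4)*x/14) + (C3*sin(14^(3/4)*x/14) + C4*cos(14^(3/4)*x/14))*exp(14^(3/4)*x/14)


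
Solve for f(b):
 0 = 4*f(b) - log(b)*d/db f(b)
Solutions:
 f(b) = C1*exp(4*li(b))


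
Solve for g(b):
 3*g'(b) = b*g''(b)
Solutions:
 g(b) = C1 + C2*b^4


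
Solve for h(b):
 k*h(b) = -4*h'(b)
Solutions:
 h(b) = C1*exp(-b*k/4)


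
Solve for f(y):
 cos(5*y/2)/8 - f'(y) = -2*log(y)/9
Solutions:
 f(y) = C1 + 2*y*log(y)/9 - 2*y/9 + sin(5*y/2)/20


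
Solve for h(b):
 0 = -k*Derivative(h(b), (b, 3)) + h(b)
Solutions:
 h(b) = C1*exp(b*(1/k)^(1/3)) + C2*exp(b*(-1 + sqrt(3)*I)*(1/k)^(1/3)/2) + C3*exp(-b*(1 + sqrt(3)*I)*(1/k)^(1/3)/2)


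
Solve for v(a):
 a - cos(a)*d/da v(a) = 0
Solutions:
 v(a) = C1 + Integral(a/cos(a), a)


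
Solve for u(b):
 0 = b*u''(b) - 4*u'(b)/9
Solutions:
 u(b) = C1 + C2*b^(13/9)


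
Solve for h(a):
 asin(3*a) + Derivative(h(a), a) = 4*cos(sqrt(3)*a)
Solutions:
 h(a) = C1 - a*asin(3*a) - sqrt(1 - 9*a^2)/3 + 4*sqrt(3)*sin(sqrt(3)*a)/3


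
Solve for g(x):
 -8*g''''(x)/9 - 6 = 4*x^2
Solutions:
 g(x) = C1 + C2*x + C3*x^2 + C4*x^3 - x^6/80 - 9*x^4/32


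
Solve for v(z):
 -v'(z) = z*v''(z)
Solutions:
 v(z) = C1 + C2*log(z)


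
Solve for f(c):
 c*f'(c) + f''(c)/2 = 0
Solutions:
 f(c) = C1 + C2*erf(c)


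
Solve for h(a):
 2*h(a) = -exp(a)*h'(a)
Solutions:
 h(a) = C1*exp(2*exp(-a))


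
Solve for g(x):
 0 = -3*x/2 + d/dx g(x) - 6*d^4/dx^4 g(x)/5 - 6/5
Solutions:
 g(x) = C1 + C4*exp(5^(1/3)*6^(2/3)*x/6) + 3*x^2/4 + 6*x/5 + (C2*sin(2^(2/3)*3^(1/6)*5^(1/3)*x/4) + C3*cos(2^(2/3)*3^(1/6)*5^(1/3)*x/4))*exp(-5^(1/3)*6^(2/3)*x/12)


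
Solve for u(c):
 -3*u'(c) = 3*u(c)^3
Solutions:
 u(c) = -sqrt(2)*sqrt(-1/(C1 - c))/2
 u(c) = sqrt(2)*sqrt(-1/(C1 - c))/2


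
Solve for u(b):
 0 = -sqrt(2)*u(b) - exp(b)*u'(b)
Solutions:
 u(b) = C1*exp(sqrt(2)*exp(-b))


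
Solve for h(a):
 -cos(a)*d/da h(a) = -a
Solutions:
 h(a) = C1 + Integral(a/cos(a), a)


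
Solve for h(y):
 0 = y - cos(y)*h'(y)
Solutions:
 h(y) = C1 + Integral(y/cos(y), y)


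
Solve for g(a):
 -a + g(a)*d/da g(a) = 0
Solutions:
 g(a) = -sqrt(C1 + a^2)
 g(a) = sqrt(C1 + a^2)


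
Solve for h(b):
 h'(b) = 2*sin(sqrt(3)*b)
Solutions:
 h(b) = C1 - 2*sqrt(3)*cos(sqrt(3)*b)/3


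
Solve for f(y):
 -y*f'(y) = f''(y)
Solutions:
 f(y) = C1 + C2*erf(sqrt(2)*y/2)


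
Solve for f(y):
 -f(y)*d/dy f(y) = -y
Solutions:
 f(y) = -sqrt(C1 + y^2)
 f(y) = sqrt(C1 + y^2)


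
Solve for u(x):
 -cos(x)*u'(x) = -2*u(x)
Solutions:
 u(x) = C1*(sin(x) + 1)/(sin(x) - 1)


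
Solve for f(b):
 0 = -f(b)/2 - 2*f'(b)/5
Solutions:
 f(b) = C1*exp(-5*b/4)


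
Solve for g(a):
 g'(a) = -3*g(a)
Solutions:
 g(a) = C1*exp(-3*a)


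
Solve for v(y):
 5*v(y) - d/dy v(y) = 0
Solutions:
 v(y) = C1*exp(5*y)


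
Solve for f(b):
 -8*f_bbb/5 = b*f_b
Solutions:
 f(b) = C1 + Integral(C2*airyai(-5^(1/3)*b/2) + C3*airybi(-5^(1/3)*b/2), b)


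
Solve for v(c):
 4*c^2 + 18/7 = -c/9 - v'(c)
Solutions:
 v(c) = C1 - 4*c^3/3 - c^2/18 - 18*c/7


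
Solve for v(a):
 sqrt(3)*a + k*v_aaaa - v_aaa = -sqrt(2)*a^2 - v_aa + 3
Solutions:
 v(a) = C1 + C2*a + C3*exp(a*(1 - sqrt(1 - 4*k))/(2*k)) + C4*exp(a*(sqrt(1 - 4*k) + 1)/(2*k)) - sqrt(2)*a^4/12 + a^3*(-2*sqrt(2) - sqrt(3))/6 + a^2*(sqrt(2)*k - sqrt(2) - sqrt(3)/2 + 3/2)


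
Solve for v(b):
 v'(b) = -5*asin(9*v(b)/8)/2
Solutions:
 Integral(1/asin(9*_y/8), (_y, v(b))) = C1 - 5*b/2


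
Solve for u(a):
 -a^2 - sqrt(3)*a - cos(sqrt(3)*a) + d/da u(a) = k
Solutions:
 u(a) = C1 + a^3/3 + sqrt(3)*a^2/2 + a*k + sqrt(3)*sin(sqrt(3)*a)/3


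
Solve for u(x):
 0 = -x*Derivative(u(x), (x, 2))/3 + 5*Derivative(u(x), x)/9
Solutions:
 u(x) = C1 + C2*x^(8/3)


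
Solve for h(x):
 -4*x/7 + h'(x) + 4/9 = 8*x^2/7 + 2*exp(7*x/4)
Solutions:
 h(x) = C1 + 8*x^3/21 + 2*x^2/7 - 4*x/9 + 8*exp(7*x/4)/7


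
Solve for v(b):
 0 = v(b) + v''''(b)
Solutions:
 v(b) = (C1*sin(sqrt(2)*b/2) + C2*cos(sqrt(2)*b/2))*exp(-sqrt(2)*b/2) + (C3*sin(sqrt(2)*b/2) + C4*cos(sqrt(2)*b/2))*exp(sqrt(2)*b/2)


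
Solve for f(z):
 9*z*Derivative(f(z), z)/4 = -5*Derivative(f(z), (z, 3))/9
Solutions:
 f(z) = C1 + Integral(C2*airyai(-3*150^(1/3)*z/10) + C3*airybi(-3*150^(1/3)*z/10), z)


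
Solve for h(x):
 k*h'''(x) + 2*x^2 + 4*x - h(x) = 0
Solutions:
 h(x) = C1*exp(x*(1/k)^(1/3)) + C2*exp(x*(-1 + sqrt(3)*I)*(1/k)^(1/3)/2) + C3*exp(-x*(1 + sqrt(3)*I)*(1/k)^(1/3)/2) + 2*x^2 + 4*x


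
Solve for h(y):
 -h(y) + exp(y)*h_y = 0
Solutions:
 h(y) = C1*exp(-exp(-y))


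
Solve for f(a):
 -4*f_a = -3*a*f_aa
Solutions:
 f(a) = C1 + C2*a^(7/3)


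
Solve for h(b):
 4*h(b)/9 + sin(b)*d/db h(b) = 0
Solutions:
 h(b) = C1*(cos(b) + 1)^(2/9)/(cos(b) - 1)^(2/9)


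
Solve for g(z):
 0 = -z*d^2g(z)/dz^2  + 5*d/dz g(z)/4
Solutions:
 g(z) = C1 + C2*z^(9/4)


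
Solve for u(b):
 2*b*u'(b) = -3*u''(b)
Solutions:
 u(b) = C1 + C2*erf(sqrt(3)*b/3)


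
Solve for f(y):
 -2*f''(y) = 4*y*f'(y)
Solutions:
 f(y) = C1 + C2*erf(y)


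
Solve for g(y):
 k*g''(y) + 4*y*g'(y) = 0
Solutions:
 g(y) = C1 + C2*sqrt(k)*erf(sqrt(2)*y*sqrt(1/k))


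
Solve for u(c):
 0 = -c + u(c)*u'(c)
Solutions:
 u(c) = -sqrt(C1 + c^2)
 u(c) = sqrt(C1 + c^2)


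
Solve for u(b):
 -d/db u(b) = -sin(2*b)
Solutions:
 u(b) = C1 - cos(2*b)/2


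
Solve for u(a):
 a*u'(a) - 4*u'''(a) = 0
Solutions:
 u(a) = C1 + Integral(C2*airyai(2^(1/3)*a/2) + C3*airybi(2^(1/3)*a/2), a)


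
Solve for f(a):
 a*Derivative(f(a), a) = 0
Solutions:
 f(a) = C1


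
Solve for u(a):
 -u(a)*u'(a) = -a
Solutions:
 u(a) = -sqrt(C1 + a^2)
 u(a) = sqrt(C1 + a^2)


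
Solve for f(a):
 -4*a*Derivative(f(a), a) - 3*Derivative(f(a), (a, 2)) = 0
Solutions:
 f(a) = C1 + C2*erf(sqrt(6)*a/3)


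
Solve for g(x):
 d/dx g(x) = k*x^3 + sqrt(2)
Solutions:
 g(x) = C1 + k*x^4/4 + sqrt(2)*x


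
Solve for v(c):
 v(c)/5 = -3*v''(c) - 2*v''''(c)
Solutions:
 v(c) = C1*sin(sqrt(5)*c*sqrt(15 - sqrt(185))/10) + C2*sin(sqrt(5)*c*sqrt(sqrt(185) + 15)/10) + C3*cos(sqrt(5)*c*sqrt(15 - sqrt(185))/10) + C4*cos(sqrt(5)*c*sqrt(sqrt(185) + 15)/10)


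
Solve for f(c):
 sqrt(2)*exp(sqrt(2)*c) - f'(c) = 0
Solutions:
 f(c) = C1 + exp(sqrt(2)*c)


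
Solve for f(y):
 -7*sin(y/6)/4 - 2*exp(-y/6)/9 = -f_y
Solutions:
 f(y) = C1 - 21*cos(y/6)/2 - 4*exp(-y/6)/3


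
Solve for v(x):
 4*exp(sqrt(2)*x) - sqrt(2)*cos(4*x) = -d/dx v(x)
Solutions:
 v(x) = C1 - 2*sqrt(2)*exp(sqrt(2)*x) + sqrt(2)*sin(4*x)/4


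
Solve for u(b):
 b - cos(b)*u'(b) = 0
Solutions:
 u(b) = C1 + Integral(b/cos(b), b)


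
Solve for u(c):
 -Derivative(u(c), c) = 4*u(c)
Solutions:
 u(c) = C1*exp(-4*c)


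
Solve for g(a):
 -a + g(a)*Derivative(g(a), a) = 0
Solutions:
 g(a) = -sqrt(C1 + a^2)
 g(a) = sqrt(C1 + a^2)


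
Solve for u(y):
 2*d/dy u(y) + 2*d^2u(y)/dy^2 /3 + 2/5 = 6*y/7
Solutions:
 u(y) = C1 + C2*exp(-3*y) + 3*y^2/14 - 12*y/35


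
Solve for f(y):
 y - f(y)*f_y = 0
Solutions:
 f(y) = -sqrt(C1 + y^2)
 f(y) = sqrt(C1 + y^2)


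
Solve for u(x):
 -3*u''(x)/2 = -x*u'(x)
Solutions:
 u(x) = C1 + C2*erfi(sqrt(3)*x/3)


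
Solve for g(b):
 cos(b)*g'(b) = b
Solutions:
 g(b) = C1 + Integral(b/cos(b), b)


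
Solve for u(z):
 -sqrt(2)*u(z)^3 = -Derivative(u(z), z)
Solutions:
 u(z) = -sqrt(2)*sqrt(-1/(C1 + sqrt(2)*z))/2
 u(z) = sqrt(2)*sqrt(-1/(C1 + sqrt(2)*z))/2


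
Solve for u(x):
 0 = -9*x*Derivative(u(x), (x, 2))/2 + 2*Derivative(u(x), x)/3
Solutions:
 u(x) = C1 + C2*x^(31/27)


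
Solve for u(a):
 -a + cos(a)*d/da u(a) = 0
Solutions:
 u(a) = C1 + Integral(a/cos(a), a)


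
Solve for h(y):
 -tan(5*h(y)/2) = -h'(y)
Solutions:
 h(y) = -2*asin(C1*exp(5*y/2))/5 + 2*pi/5
 h(y) = 2*asin(C1*exp(5*y/2))/5


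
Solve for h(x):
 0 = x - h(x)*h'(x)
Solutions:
 h(x) = -sqrt(C1 + x^2)
 h(x) = sqrt(C1 + x^2)


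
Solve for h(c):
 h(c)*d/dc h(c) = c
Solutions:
 h(c) = -sqrt(C1 + c^2)
 h(c) = sqrt(C1 + c^2)


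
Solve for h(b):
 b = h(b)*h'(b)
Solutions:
 h(b) = -sqrt(C1 + b^2)
 h(b) = sqrt(C1 + b^2)


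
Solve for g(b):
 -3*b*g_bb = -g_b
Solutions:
 g(b) = C1 + C2*b^(4/3)


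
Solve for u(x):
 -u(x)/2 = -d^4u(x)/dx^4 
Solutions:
 u(x) = C1*exp(-2^(3/4)*x/2) + C2*exp(2^(3/4)*x/2) + C3*sin(2^(3/4)*x/2) + C4*cos(2^(3/4)*x/2)


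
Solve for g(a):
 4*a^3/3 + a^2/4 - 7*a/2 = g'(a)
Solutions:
 g(a) = C1 + a^4/3 + a^3/12 - 7*a^2/4


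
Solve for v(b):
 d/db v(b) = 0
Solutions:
 v(b) = C1


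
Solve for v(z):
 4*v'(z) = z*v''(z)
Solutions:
 v(z) = C1 + C2*z^5


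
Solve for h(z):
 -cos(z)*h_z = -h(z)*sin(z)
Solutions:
 h(z) = C1/cos(z)


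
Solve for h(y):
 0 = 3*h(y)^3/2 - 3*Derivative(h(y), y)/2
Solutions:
 h(y) = -sqrt(2)*sqrt(-1/(C1 + y))/2
 h(y) = sqrt(2)*sqrt(-1/(C1 + y))/2


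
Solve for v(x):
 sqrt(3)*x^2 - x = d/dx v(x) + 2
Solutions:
 v(x) = C1 + sqrt(3)*x^3/3 - x^2/2 - 2*x


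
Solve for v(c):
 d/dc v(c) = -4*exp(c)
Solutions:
 v(c) = C1 - 4*exp(c)


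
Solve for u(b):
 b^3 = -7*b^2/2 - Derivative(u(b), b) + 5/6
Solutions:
 u(b) = C1 - b^4/4 - 7*b^3/6 + 5*b/6


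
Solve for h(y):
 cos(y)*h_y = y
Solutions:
 h(y) = C1 + Integral(y/cos(y), y)


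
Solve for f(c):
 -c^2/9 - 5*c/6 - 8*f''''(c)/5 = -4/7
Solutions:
 f(c) = C1 + C2*c + C3*c^2 + C4*c^3 - c^6/5184 - 5*c^5/1152 + 5*c^4/336


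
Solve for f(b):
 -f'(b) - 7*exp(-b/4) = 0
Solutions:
 f(b) = C1 + 28*exp(-b/4)


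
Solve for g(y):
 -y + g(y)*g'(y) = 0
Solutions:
 g(y) = -sqrt(C1 + y^2)
 g(y) = sqrt(C1 + y^2)


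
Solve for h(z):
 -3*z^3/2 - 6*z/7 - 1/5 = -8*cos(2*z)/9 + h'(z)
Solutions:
 h(z) = C1 - 3*z^4/8 - 3*z^2/7 - z/5 + 4*sin(2*z)/9


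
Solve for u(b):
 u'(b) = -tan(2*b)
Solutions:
 u(b) = C1 + log(cos(2*b))/2


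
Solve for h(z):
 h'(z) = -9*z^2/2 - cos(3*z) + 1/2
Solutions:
 h(z) = C1 - 3*z^3/2 + z/2 - sin(3*z)/3


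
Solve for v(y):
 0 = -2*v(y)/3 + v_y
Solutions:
 v(y) = C1*exp(2*y/3)


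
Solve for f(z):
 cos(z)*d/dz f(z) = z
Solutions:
 f(z) = C1 + Integral(z/cos(z), z)


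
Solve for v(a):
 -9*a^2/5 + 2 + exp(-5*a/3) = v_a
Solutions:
 v(a) = C1 - 3*a^3/5 + 2*a - 3*exp(-5*a/3)/5


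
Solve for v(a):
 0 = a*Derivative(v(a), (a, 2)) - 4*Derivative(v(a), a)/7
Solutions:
 v(a) = C1 + C2*a^(11/7)


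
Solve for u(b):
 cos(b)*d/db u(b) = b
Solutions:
 u(b) = C1 + Integral(b/cos(b), b)


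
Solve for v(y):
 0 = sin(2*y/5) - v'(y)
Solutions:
 v(y) = C1 - 5*cos(2*y/5)/2


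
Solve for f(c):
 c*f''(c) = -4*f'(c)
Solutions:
 f(c) = C1 + C2/c^3


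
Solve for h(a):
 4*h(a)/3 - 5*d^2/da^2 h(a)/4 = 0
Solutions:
 h(a) = C1*exp(-4*sqrt(15)*a/15) + C2*exp(4*sqrt(15)*a/15)


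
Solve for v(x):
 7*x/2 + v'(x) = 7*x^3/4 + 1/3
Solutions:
 v(x) = C1 + 7*x^4/16 - 7*x^2/4 + x/3


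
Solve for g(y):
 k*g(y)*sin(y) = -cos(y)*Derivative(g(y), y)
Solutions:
 g(y) = C1*exp(k*log(cos(y)))


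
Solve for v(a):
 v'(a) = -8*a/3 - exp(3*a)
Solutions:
 v(a) = C1 - 4*a^2/3 - exp(3*a)/3


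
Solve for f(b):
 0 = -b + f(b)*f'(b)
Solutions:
 f(b) = -sqrt(C1 + b^2)
 f(b) = sqrt(C1 + b^2)


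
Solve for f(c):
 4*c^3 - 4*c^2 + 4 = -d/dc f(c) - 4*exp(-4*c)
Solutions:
 f(c) = C1 - c^4 + 4*c^3/3 - 4*c + exp(-4*c)


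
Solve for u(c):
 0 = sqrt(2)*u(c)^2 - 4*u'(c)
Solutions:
 u(c) = -4/(C1 + sqrt(2)*c)


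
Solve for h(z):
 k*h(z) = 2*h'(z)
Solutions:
 h(z) = C1*exp(k*z/2)


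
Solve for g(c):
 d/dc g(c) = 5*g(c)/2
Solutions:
 g(c) = C1*exp(5*c/2)


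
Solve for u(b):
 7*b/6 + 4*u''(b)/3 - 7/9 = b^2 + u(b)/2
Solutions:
 u(b) = C1*exp(-sqrt(6)*b/4) + C2*exp(sqrt(6)*b/4) - 2*b^2 + 7*b/3 - 110/9


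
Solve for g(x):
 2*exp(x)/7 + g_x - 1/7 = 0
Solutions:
 g(x) = C1 + x/7 - 2*exp(x)/7


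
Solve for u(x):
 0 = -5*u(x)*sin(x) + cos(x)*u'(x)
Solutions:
 u(x) = C1/cos(x)^5


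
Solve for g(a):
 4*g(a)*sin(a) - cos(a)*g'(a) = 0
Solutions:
 g(a) = C1/cos(a)^4


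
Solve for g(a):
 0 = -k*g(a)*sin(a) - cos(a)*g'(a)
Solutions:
 g(a) = C1*exp(k*log(cos(a)))


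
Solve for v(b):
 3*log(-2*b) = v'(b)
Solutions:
 v(b) = C1 + 3*b*log(-b) + 3*b*(-1 + log(2))


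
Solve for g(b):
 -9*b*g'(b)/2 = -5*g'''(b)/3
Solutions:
 g(b) = C1 + Integral(C2*airyai(3*10^(2/3)*b/10) + C3*airybi(3*10^(2/3)*b/10), b)


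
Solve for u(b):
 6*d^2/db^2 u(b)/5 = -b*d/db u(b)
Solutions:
 u(b) = C1 + C2*erf(sqrt(15)*b/6)


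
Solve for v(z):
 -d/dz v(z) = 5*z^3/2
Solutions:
 v(z) = C1 - 5*z^4/8


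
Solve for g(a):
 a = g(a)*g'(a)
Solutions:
 g(a) = -sqrt(C1 + a^2)
 g(a) = sqrt(C1 + a^2)


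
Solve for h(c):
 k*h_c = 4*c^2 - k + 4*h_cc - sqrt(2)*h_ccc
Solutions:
 h(c) = C1 + C2*exp(sqrt(2)*c*(1 - sqrt(-sqrt(2)*k + 4)/2)) + C3*exp(sqrt(2)*c*(sqrt(-sqrt(2)*k + 4)/2 + 1)) + 4*c^3/(3*k) + 16*c^2/k^2 - c - 8*sqrt(2)*c/k^2 + 128*c/k^3


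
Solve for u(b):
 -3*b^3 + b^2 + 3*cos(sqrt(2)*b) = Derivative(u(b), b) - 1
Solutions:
 u(b) = C1 - 3*b^4/4 + b^3/3 + b + 3*sqrt(2)*sin(sqrt(2)*b)/2


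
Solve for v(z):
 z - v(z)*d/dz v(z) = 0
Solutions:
 v(z) = -sqrt(C1 + z^2)
 v(z) = sqrt(C1 + z^2)


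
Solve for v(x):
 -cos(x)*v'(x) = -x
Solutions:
 v(x) = C1 + Integral(x/cos(x), x)


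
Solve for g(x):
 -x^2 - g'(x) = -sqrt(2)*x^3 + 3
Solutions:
 g(x) = C1 + sqrt(2)*x^4/4 - x^3/3 - 3*x


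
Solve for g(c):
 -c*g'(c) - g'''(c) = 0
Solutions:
 g(c) = C1 + Integral(C2*airyai(-c) + C3*airybi(-c), c)


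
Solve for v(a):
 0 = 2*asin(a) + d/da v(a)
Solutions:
 v(a) = C1 - 2*a*asin(a) - 2*sqrt(1 - a^2)


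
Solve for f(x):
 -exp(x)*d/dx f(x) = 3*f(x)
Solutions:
 f(x) = C1*exp(3*exp(-x))


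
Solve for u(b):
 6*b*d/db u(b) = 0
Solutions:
 u(b) = C1


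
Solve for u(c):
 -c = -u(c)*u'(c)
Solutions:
 u(c) = -sqrt(C1 + c^2)
 u(c) = sqrt(C1 + c^2)


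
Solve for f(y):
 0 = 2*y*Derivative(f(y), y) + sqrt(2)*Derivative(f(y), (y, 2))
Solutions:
 f(y) = C1 + C2*erf(2^(3/4)*y/2)


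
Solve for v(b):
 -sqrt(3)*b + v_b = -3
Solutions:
 v(b) = C1 + sqrt(3)*b^2/2 - 3*b


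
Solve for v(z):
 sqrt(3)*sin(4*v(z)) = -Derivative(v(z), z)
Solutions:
 v(z) = -acos((-C1 - exp(8*sqrt(3)*z))/(C1 - exp(8*sqrt(3)*z)))/4 + pi/2
 v(z) = acos((-C1 - exp(8*sqrt(3)*z))/(C1 - exp(8*sqrt(3)*z)))/4


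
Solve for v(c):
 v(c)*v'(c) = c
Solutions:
 v(c) = -sqrt(C1 + c^2)
 v(c) = sqrt(C1 + c^2)


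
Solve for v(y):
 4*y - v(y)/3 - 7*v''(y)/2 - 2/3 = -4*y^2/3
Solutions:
 v(y) = C1*sin(sqrt(42)*y/21) + C2*cos(sqrt(42)*y/21) + 4*y^2 + 12*y - 86


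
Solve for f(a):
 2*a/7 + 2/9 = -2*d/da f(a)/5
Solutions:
 f(a) = C1 - 5*a^2/14 - 5*a/9


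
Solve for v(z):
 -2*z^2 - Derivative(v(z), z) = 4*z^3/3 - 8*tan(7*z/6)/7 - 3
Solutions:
 v(z) = C1 - z^4/3 - 2*z^3/3 + 3*z - 48*log(cos(7*z/6))/49


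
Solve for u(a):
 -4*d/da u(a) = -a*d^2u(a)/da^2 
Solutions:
 u(a) = C1 + C2*a^5


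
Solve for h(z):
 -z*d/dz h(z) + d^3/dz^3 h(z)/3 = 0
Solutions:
 h(z) = C1 + Integral(C2*airyai(3^(1/3)*z) + C3*airybi(3^(1/3)*z), z)


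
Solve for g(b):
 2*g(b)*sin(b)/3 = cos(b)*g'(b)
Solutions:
 g(b) = C1/cos(b)^(2/3)


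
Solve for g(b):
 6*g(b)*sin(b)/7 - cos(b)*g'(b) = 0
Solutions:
 g(b) = C1/cos(b)^(6/7)


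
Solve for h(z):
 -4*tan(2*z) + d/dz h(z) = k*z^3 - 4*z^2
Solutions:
 h(z) = C1 + k*z^4/4 - 4*z^3/3 - 2*log(cos(2*z))


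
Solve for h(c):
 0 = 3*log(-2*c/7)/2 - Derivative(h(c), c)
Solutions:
 h(c) = C1 + 3*c*log(-c)/2 + 3*c*(-log(7) - 1 + log(2))/2


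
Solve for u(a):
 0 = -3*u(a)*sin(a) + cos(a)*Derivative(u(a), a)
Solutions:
 u(a) = C1/cos(a)^3


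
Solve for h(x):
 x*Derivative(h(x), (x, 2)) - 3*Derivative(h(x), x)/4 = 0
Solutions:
 h(x) = C1 + C2*x^(7/4)


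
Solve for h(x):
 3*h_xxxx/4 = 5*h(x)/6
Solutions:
 h(x) = C1*exp(-10^(1/4)*sqrt(3)*x/3) + C2*exp(10^(1/4)*sqrt(3)*x/3) + C3*sin(10^(1/4)*sqrt(3)*x/3) + C4*cos(10^(1/4)*sqrt(3)*x/3)


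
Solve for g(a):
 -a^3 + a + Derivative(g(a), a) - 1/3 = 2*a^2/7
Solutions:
 g(a) = C1 + a^4/4 + 2*a^3/21 - a^2/2 + a/3


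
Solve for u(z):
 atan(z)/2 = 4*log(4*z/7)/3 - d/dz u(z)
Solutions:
 u(z) = C1 + 4*z*log(z)/3 - z*atan(z)/2 - 4*z*log(7)/3 - 4*z/3 + 8*z*log(2)/3 + log(z^2 + 1)/4


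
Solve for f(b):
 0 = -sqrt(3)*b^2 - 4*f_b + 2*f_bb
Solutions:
 f(b) = C1 + C2*exp(2*b) - sqrt(3)*b^3/12 - sqrt(3)*b^2/8 - sqrt(3)*b/8


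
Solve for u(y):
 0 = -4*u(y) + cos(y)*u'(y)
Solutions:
 u(y) = C1*(sin(y)^2 + 2*sin(y) + 1)/(sin(y)^2 - 2*sin(y) + 1)


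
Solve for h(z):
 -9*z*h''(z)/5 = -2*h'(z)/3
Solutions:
 h(z) = C1 + C2*z^(37/27)


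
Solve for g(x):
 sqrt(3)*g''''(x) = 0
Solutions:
 g(x) = C1 + C2*x + C3*x^2 + C4*x^3


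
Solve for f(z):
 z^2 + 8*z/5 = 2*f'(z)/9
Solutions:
 f(z) = C1 + 3*z^3/2 + 18*z^2/5


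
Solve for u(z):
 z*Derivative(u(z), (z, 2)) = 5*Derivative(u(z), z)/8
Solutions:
 u(z) = C1 + C2*z^(13/8)


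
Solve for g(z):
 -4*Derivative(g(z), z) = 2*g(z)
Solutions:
 g(z) = C1*exp(-z/2)


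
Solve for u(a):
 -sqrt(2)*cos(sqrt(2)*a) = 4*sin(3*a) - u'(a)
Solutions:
 u(a) = C1 + sin(sqrt(2)*a) - 4*cos(3*a)/3


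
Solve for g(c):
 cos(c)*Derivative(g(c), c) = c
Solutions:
 g(c) = C1 + Integral(c/cos(c), c)


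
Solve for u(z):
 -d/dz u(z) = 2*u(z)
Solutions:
 u(z) = C1*exp(-2*z)


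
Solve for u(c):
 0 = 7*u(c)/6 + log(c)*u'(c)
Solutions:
 u(c) = C1*exp(-7*li(c)/6)


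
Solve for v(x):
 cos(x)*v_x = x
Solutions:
 v(x) = C1 + Integral(x/cos(x), x)


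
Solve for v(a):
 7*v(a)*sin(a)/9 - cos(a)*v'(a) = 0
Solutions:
 v(a) = C1/cos(a)^(7/9)


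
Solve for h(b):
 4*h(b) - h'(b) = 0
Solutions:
 h(b) = C1*exp(4*b)


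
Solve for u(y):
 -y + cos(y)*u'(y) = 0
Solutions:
 u(y) = C1 + Integral(y/cos(y), y)


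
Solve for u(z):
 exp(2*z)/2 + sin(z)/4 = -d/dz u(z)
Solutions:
 u(z) = C1 - exp(2*z)/4 + cos(z)/4


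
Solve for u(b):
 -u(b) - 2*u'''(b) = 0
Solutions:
 u(b) = C3*exp(-2^(2/3)*b/2) + (C1*sin(2^(2/3)*sqrt(3)*b/4) + C2*cos(2^(2/3)*sqrt(3)*b/4))*exp(2^(2/3)*b/4)


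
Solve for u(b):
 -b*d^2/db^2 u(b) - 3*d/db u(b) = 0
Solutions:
 u(b) = C1 + C2/b^2


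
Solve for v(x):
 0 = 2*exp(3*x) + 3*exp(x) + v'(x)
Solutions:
 v(x) = C1 - 2*exp(3*x)/3 - 3*exp(x)


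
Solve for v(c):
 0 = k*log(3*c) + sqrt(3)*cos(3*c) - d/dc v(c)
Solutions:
 v(c) = C1 + c*k*(log(c) - 1) + c*k*log(3) + sqrt(3)*sin(3*c)/3


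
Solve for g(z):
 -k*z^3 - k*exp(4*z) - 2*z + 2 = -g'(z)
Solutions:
 g(z) = C1 + k*z^4/4 + k*exp(4*z)/4 + z^2 - 2*z


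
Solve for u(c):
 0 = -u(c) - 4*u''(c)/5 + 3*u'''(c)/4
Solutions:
 u(c) = C1*exp(c*(-2^(1/3)*(45*sqrt(517065) + 32423)^(1/3) - 128*2^(2/3)/(45*sqrt(517065) + 32423)^(1/3) + 32)/90)*sin(2^(1/3)*sqrt(3)*c*(-(45*sqrt(517065) + 32423)^(1/3) + 128*2^(1/3)/(45*sqrt(517065) + 32423)^(1/3))/90) + C2*exp(c*(-2^(1/3)*(45*sqrt(517065) + 32423)^(1/3) - 128*2^(2/3)/(45*sqrt(517065) + 32423)^(1/3) + 32)/90)*cos(2^(1/3)*sqrt(3)*c*(-(45*sqrt(517065) + 32423)^(1/3) + 128*2^(1/3)/(45*sqrt(517065) + 32423)^(1/3))/90) + C3*exp(c*(128*2^(2/3)/(45*sqrt(517065) + 32423)^(1/3) + 16 + 2^(1/3)*(45*sqrt(517065) + 32423)^(1/3))/45)


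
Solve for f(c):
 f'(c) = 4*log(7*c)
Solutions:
 f(c) = C1 + 4*c*log(c) - 4*c + c*log(2401)


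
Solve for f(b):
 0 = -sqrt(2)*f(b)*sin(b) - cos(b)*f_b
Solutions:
 f(b) = C1*cos(b)^(sqrt(2))


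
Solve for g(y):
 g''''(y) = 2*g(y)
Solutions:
 g(y) = C1*exp(-2^(1/4)*y) + C2*exp(2^(1/4)*y) + C3*sin(2^(1/4)*y) + C4*cos(2^(1/4)*y)
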